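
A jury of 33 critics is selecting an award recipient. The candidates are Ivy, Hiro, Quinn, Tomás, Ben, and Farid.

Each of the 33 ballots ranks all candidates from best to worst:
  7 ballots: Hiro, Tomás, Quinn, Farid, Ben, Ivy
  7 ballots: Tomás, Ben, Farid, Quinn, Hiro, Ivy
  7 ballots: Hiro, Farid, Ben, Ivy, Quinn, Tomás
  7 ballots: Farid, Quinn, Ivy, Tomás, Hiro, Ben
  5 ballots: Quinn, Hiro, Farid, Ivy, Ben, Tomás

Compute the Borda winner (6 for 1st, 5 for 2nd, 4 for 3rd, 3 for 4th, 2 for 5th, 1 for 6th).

Ivy: 7×1 + 7×1 + 7×3 + 7×4 + 5×3 = 78
Hiro: 7×6 + 7×2 + 7×6 + 7×2 + 5×5 = 137
Quinn: 7×4 + 7×3 + 7×2 + 7×5 + 5×6 = 128
Tomás: 7×5 + 7×6 + 7×1 + 7×3 + 5×1 = 110
Ben: 7×2 + 7×5 + 7×4 + 7×1 + 5×2 = 94
Farid: 7×3 + 7×4 + 7×5 + 7×6 + 5×4 = 146

Farid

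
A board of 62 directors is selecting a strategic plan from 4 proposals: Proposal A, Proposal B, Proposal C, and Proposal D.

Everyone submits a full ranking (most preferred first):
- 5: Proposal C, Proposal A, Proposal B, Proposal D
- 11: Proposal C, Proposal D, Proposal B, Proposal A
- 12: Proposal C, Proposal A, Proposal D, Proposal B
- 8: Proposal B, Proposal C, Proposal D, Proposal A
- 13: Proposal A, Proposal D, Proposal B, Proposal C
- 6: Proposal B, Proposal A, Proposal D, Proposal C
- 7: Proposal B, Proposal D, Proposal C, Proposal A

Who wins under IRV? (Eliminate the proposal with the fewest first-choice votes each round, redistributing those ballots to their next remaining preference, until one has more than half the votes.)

Proposal B

Round 1: Proposal A 13, Proposal B 21, Proposal C 28, Proposal D 0. Proposal D eliminated.
Round 2: Proposal A 13, Proposal B 21, Proposal C 28. Proposal A eliminated.
Round 3: Proposal B 34, Proposal C 28. Proposal B has a majority (≥32).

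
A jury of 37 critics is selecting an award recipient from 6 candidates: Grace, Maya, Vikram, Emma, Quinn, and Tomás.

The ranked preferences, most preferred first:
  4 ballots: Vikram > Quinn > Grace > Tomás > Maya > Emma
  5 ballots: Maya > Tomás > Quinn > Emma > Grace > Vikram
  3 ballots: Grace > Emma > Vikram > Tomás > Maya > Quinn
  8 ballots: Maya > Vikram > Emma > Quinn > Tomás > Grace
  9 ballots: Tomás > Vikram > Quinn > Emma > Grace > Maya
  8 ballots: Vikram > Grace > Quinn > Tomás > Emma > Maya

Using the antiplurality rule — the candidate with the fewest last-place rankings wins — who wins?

Last-place votes: Grace 8, Maya 17, Vikram 5, Emma 4, Quinn 3, Tomás 0.

Tomás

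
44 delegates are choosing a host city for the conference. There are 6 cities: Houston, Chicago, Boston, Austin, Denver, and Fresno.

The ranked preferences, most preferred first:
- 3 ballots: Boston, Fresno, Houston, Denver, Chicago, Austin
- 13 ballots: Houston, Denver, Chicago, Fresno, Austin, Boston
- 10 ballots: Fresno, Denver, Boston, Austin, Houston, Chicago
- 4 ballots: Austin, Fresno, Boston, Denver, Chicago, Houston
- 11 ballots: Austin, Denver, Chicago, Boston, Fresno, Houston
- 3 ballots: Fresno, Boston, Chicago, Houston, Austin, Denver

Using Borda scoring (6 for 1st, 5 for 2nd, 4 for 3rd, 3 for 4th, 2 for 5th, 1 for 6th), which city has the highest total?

Denver

Houston: 3×4 + 13×6 + 10×2 + 4×1 + 11×1 + 3×3 = 134
Chicago: 3×2 + 13×4 + 10×1 + 4×2 + 11×4 + 3×4 = 132
Boston: 3×6 + 13×1 + 10×4 + 4×4 + 11×3 + 3×5 = 135
Austin: 3×1 + 13×2 + 10×3 + 4×6 + 11×6 + 3×2 = 155
Denver: 3×3 + 13×5 + 10×5 + 4×3 + 11×5 + 3×1 = 194
Fresno: 3×5 + 13×3 + 10×6 + 4×5 + 11×2 + 3×6 = 174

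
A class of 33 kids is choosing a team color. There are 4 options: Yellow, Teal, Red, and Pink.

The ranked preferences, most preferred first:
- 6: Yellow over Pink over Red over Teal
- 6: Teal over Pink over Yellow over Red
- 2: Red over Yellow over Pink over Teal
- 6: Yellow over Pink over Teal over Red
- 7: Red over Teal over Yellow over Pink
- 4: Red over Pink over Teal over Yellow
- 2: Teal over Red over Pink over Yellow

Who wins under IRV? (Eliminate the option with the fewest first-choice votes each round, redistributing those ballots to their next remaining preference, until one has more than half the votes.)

Round 1: Yellow 12, Teal 8, Red 13, Pink 0. Pink eliminated.
Round 2: Yellow 12, Teal 8, Red 13. Teal eliminated.
Round 3: Yellow 18, Red 15. Yellow has a majority (≥17).

Yellow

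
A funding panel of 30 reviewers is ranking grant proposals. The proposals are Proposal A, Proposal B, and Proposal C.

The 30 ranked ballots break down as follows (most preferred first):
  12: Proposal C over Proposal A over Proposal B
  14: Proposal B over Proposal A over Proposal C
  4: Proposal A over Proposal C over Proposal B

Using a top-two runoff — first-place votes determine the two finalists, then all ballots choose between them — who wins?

Proposal C

Round 1 first-place votes: Proposal A 4, Proposal B 14, Proposal C 12. Proposal B and Proposal C advance.
Runoff: Proposal B is ranked above Proposal C on 14 ballots, Proposal C above Proposal B on 16.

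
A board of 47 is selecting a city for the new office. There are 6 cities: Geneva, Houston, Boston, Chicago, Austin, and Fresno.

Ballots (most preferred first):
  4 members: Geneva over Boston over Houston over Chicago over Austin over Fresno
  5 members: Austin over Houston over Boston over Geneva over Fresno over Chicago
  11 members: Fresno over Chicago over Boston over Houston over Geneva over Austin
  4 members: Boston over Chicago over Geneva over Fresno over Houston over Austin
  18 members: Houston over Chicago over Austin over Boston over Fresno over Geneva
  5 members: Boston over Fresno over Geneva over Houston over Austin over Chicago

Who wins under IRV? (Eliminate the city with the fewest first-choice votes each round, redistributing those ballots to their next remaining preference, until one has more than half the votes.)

Boston

Round 1: Geneva 4, Houston 18, Boston 9, Chicago 0, Austin 5, Fresno 11. Chicago eliminated.
Round 2: Geneva 4, Houston 18, Boston 9, Austin 5, Fresno 11. Geneva eliminated.
Round 3: Houston 18, Boston 13, Austin 5, Fresno 11. Austin eliminated.
Round 4: Houston 23, Boston 13, Fresno 11. Fresno eliminated.
Round 5: Houston 23, Boston 24. Boston has a majority (≥24).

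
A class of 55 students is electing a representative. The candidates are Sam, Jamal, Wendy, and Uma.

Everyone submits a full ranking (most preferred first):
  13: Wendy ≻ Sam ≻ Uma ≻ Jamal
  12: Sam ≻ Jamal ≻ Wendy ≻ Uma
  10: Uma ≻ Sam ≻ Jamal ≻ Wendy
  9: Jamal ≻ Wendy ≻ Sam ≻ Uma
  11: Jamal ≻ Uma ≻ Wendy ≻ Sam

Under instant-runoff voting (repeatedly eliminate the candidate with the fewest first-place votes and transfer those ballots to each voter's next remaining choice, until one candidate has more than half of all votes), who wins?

Round 1: Sam 12, Jamal 20, Wendy 13, Uma 10. Uma eliminated.
Round 2: Sam 22, Jamal 20, Wendy 13. Wendy eliminated.
Round 3: Sam 35, Jamal 20. Sam has a majority (≥28).

Sam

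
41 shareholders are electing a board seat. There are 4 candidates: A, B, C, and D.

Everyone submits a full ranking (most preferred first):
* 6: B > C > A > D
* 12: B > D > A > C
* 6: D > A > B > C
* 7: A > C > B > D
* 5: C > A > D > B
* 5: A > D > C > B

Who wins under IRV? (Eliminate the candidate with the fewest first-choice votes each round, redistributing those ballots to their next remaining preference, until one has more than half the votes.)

Round 1: A 12, B 18, C 5, D 6. C eliminated.
Round 2: A 17, B 18, D 6. D eliminated.
Round 3: A 23, B 18. A has a majority (≥21).

A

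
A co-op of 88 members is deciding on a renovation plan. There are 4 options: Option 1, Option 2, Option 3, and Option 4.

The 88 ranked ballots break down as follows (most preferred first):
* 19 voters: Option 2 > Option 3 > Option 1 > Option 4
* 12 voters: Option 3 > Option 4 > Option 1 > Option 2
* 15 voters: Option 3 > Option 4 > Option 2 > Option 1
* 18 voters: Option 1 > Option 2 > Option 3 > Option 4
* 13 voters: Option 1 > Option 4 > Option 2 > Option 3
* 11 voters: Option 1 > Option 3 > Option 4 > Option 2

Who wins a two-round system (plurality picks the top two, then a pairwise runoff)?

Round 1 first-place votes: Option 1 42, Option 2 19, Option 3 27, Option 4 0. Option 1 and Option 3 advance.
Runoff: Option 1 is ranked above Option 3 on 42 ballots, Option 3 above Option 1 on 46.

Option 3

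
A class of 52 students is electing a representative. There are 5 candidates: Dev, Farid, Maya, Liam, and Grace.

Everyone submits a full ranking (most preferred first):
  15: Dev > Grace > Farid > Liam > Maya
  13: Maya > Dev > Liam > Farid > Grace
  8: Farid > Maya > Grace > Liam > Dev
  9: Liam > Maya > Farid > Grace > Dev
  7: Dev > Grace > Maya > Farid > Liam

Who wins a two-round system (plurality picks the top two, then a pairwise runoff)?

Maya

Round 1 first-place votes: Dev 22, Farid 8, Maya 13, Liam 9, Grace 0. Dev and Maya advance.
Runoff: Dev is ranked above Maya on 22 ballots, Maya above Dev on 30.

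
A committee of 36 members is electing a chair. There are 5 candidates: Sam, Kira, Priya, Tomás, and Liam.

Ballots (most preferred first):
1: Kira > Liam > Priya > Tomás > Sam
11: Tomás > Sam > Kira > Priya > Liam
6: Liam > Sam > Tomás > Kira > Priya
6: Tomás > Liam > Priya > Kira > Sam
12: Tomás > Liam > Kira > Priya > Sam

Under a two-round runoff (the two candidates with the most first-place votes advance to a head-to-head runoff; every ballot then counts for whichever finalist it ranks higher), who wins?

Round 1 first-place votes: Sam 0, Kira 1, Priya 0, Tomás 29, Liam 6. Tomás and Liam advance.
Runoff: Tomás is ranked above Liam on 29 ballots, Liam above Tomás on 7.

Tomás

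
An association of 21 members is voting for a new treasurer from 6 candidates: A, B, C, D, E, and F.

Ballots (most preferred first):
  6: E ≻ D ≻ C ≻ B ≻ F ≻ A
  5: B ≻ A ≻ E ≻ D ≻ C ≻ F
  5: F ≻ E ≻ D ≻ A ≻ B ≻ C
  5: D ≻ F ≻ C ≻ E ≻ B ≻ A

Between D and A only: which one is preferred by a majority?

D is ranked above A on 16 ballots; A above D on 5.

D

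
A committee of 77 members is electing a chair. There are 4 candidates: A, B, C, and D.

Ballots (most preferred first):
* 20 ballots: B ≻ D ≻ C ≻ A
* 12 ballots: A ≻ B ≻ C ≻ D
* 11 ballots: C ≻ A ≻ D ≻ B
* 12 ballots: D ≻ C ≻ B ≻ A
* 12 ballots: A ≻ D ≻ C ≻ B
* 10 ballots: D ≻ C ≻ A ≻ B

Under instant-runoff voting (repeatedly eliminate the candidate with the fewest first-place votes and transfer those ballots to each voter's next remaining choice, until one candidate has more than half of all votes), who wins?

Round 1: A 24, B 20, C 11, D 22. C eliminated.
Round 2: A 35, B 20, D 22. B eliminated.
Round 3: A 35, D 42. D has a majority (≥39).

D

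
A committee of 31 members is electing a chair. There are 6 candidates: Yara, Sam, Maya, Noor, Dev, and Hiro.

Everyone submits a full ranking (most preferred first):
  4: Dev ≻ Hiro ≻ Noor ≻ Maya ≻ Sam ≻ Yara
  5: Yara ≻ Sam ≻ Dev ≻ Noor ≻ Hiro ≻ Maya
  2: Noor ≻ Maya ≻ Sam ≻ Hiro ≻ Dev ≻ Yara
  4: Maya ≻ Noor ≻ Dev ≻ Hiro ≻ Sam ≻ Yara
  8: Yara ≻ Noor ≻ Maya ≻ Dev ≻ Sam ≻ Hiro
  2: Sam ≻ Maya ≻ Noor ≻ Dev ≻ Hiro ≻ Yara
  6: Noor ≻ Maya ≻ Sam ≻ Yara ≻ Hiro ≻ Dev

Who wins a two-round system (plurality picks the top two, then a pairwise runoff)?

Noor

Round 1 first-place votes: Yara 13, Sam 2, Maya 4, Noor 8, Dev 4, Hiro 0. Yara and Noor advance.
Runoff: Yara is ranked above Noor on 13 ballots, Noor above Yara on 18.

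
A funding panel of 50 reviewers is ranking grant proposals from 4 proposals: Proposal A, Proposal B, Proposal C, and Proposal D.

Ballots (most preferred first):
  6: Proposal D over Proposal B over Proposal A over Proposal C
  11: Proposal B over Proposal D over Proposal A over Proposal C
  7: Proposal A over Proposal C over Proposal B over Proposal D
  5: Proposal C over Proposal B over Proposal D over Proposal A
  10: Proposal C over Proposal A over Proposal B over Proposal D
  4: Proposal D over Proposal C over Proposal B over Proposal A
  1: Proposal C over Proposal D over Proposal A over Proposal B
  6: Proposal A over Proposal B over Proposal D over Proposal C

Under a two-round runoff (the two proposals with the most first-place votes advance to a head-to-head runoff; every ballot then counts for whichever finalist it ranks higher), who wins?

Proposal A

Round 1 first-place votes: Proposal A 13, Proposal B 11, Proposal C 16, Proposal D 10. Proposal C and Proposal A advance.
Runoff: Proposal C is ranked above Proposal A on 20 ballots, Proposal A above Proposal C on 30.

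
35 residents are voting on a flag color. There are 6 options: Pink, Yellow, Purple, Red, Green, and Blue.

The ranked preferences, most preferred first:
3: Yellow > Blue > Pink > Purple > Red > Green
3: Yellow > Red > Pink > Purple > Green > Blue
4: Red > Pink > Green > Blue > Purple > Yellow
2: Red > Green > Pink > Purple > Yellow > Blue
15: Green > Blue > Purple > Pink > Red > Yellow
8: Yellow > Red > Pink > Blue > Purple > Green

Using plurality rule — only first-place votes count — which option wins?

Green

First-place votes: Pink 0, Yellow 14, Purple 0, Red 6, Green 15, Blue 0.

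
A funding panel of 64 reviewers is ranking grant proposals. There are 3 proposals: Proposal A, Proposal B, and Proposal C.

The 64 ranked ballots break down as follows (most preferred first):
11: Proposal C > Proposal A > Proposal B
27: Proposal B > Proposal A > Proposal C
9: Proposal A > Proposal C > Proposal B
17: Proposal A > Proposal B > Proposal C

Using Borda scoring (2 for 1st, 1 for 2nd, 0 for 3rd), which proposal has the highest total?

Proposal A

Proposal A: 11×1 + 27×1 + 9×2 + 17×2 = 90
Proposal B: 11×0 + 27×2 + 9×0 + 17×1 = 71
Proposal C: 11×2 + 27×0 + 9×1 + 17×0 = 31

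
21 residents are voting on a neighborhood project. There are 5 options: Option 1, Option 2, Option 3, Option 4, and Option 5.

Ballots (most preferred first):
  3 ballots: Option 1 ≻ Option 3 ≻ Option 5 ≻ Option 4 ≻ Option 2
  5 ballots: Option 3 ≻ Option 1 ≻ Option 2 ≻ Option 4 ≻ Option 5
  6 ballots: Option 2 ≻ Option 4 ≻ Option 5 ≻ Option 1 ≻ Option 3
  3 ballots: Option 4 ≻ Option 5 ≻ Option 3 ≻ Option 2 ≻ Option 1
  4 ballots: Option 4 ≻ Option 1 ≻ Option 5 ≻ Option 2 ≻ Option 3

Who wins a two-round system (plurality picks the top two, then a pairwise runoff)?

Round 1 first-place votes: Option 1 3, Option 2 6, Option 3 5, Option 4 7, Option 5 0. Option 4 and Option 2 advance.
Runoff: Option 4 is ranked above Option 2 on 10 ballots, Option 2 above Option 4 on 11.

Option 2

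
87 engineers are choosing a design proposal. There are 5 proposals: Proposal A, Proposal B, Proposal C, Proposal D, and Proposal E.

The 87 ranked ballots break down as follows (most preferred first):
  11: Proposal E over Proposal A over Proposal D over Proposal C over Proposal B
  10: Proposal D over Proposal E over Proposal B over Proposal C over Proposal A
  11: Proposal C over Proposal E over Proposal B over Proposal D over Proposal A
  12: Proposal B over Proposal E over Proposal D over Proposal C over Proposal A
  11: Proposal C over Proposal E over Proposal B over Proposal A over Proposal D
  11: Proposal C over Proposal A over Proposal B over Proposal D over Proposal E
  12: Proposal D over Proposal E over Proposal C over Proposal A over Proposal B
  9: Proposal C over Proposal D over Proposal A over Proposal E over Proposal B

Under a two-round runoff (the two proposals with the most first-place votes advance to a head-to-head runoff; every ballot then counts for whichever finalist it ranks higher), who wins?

Round 1 first-place votes: Proposal A 0, Proposal B 12, Proposal C 42, Proposal D 22, Proposal E 11. Proposal C and Proposal D advance.
Runoff: Proposal C is ranked above Proposal D on 42 ballots, Proposal D above Proposal C on 45.

Proposal D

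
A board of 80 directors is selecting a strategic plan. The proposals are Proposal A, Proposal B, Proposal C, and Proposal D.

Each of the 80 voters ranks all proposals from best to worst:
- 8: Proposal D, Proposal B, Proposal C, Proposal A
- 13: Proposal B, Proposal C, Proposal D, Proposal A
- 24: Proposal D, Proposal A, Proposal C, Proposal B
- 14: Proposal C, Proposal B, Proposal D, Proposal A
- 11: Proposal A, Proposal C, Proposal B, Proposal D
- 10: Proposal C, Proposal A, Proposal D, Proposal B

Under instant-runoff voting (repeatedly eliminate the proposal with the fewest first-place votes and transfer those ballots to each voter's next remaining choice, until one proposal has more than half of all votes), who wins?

Proposal C

Round 1: Proposal A 11, Proposal B 13, Proposal C 24, Proposal D 32. Proposal A eliminated.
Round 2: Proposal B 13, Proposal C 35, Proposal D 32. Proposal B eliminated.
Round 3: Proposal C 48, Proposal D 32. Proposal C has a majority (≥41).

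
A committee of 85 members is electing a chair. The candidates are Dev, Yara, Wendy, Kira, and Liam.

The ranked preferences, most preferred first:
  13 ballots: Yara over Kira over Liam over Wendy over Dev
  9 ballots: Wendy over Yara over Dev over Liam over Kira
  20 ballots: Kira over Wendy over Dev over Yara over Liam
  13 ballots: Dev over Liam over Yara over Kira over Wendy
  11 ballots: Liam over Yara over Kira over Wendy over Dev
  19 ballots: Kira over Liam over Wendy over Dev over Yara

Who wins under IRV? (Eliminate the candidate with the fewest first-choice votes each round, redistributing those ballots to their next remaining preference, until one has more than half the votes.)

Yara

Round 1: Dev 13, Yara 13, Wendy 9, Kira 39, Liam 11. Wendy eliminated.
Round 2: Dev 13, Yara 22, Kira 39, Liam 11. Liam eliminated.
Round 3: Dev 13, Yara 33, Kira 39. Dev eliminated.
Round 4: Yara 46, Kira 39. Yara has a majority (≥43).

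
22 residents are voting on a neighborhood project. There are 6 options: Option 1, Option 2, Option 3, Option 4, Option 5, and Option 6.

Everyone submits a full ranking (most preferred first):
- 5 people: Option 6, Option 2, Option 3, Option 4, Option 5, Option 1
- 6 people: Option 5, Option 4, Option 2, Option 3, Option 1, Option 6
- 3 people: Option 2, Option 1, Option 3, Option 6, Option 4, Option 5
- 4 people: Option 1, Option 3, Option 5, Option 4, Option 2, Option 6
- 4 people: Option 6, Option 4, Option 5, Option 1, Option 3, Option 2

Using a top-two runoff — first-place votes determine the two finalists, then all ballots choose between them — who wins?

Option 6

Round 1 first-place votes: Option 1 4, Option 2 3, Option 3 0, Option 4 0, Option 5 6, Option 6 9. Option 6 and Option 5 advance.
Runoff: Option 6 is ranked above Option 5 on 12 ballots, Option 5 above Option 6 on 10.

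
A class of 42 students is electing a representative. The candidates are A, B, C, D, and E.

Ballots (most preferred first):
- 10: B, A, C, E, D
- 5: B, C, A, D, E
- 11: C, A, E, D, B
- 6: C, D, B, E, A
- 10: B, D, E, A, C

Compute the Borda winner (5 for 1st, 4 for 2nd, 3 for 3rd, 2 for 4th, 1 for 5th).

A: 10×4 + 5×3 + 11×4 + 6×1 + 10×2 = 125
B: 10×5 + 5×5 + 11×1 + 6×3 + 10×5 = 154
C: 10×3 + 5×4 + 11×5 + 6×5 + 10×1 = 145
D: 10×1 + 5×2 + 11×2 + 6×4 + 10×4 = 106
E: 10×2 + 5×1 + 11×3 + 6×2 + 10×3 = 100

B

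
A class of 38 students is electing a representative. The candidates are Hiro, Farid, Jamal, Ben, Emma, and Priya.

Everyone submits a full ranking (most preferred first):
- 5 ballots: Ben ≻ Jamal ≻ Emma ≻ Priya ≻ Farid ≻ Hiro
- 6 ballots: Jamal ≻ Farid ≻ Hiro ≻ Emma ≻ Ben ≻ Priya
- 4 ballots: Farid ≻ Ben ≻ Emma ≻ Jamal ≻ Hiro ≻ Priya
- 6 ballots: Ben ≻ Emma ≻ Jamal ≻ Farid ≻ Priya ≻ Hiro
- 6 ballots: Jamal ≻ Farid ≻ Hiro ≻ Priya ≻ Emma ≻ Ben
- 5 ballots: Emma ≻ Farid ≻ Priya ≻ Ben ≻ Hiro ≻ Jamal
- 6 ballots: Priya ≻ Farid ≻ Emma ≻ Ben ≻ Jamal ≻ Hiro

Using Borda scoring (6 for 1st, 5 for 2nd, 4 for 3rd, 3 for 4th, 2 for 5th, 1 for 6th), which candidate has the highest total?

Hiro: 5×1 + 6×4 + 4×2 + 6×1 + 6×4 + 5×2 + 6×1 = 83
Farid: 5×2 + 6×5 + 4×6 + 6×3 + 6×5 + 5×5 + 6×5 = 167
Jamal: 5×5 + 6×6 + 4×3 + 6×4 + 6×6 + 5×1 + 6×2 = 150
Ben: 5×6 + 6×2 + 4×5 + 6×6 + 6×1 + 5×3 + 6×3 = 137
Emma: 5×4 + 6×3 + 4×4 + 6×5 + 6×2 + 5×6 + 6×4 = 150
Priya: 5×3 + 6×1 + 4×1 + 6×2 + 6×3 + 5×4 + 6×6 = 111

Farid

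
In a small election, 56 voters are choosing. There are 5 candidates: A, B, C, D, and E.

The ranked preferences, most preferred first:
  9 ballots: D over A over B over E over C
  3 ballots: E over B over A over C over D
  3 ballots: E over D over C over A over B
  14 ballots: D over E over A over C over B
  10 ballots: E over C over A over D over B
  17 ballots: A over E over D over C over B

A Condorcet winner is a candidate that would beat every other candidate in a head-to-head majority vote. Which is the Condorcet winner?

E vs A: 30–26
E vs B: 47–9
E vs C: 56–0
E vs D: 33–23
E beats every other candidate.

E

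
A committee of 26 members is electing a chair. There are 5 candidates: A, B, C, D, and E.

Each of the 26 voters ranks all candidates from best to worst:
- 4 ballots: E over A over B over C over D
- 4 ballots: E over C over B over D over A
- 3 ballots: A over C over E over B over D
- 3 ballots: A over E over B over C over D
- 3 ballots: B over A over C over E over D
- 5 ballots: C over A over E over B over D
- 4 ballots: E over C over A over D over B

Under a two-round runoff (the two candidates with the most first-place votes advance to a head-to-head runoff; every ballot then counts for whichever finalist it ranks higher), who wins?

A

Round 1 first-place votes: A 6, B 3, C 5, D 0, E 12. E and A advance.
Runoff: E is ranked above A on 12 ballots, A above E on 14.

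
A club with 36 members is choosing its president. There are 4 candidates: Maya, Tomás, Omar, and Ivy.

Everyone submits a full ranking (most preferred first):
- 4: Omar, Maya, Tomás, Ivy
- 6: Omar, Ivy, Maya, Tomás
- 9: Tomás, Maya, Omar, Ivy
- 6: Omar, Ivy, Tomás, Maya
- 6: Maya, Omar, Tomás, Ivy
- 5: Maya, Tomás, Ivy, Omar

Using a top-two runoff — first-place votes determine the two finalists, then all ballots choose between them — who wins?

Round 1 first-place votes: Maya 11, Tomás 9, Omar 16, Ivy 0. Omar and Maya advance.
Runoff: Omar is ranked above Maya on 16 ballots, Maya above Omar on 20.

Maya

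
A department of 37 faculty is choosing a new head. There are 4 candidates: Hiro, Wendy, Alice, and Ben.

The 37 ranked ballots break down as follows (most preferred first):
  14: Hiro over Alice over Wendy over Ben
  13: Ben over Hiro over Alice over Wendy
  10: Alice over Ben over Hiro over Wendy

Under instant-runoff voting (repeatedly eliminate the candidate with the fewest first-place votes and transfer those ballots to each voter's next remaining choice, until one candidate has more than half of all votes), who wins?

Ben

Round 1: Hiro 14, Wendy 0, Alice 10, Ben 13. Wendy eliminated.
Round 2: Hiro 14, Alice 10, Ben 13. Alice eliminated.
Round 3: Hiro 14, Ben 23. Ben has a majority (≥19).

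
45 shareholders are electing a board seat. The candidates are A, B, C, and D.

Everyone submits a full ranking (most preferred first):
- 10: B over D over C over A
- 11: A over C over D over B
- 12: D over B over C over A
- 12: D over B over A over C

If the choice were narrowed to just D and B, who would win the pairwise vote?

D is ranked above B on 35 ballots; B above D on 10.

D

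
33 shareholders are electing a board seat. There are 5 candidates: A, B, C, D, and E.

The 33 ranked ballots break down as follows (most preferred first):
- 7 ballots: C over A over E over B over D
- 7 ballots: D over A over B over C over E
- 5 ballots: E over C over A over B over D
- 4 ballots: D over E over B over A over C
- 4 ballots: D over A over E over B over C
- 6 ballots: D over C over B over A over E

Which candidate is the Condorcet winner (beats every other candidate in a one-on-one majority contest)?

D

D vs A: 21–12
D vs B: 21–12
D vs C: 21–12
D vs E: 21–12
D beats every other candidate.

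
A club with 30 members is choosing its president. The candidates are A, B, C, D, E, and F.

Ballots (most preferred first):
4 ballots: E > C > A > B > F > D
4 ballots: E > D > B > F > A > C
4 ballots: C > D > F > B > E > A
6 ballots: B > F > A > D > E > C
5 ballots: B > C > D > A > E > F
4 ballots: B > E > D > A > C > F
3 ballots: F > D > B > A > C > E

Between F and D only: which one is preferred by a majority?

F is ranked above D on 13 ballots; D above F on 17.

D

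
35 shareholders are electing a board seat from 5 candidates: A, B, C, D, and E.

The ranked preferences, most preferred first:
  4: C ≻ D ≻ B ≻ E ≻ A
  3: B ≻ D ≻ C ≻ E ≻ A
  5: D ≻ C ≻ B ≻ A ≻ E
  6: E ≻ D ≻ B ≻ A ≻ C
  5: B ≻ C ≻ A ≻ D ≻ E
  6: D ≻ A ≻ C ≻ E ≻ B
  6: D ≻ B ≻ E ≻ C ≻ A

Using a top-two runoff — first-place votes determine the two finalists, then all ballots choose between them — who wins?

D

Round 1 first-place votes: A 0, B 8, C 4, D 17, E 6. D and B advance.
Runoff: D is ranked above B on 27 ballots, B above D on 8.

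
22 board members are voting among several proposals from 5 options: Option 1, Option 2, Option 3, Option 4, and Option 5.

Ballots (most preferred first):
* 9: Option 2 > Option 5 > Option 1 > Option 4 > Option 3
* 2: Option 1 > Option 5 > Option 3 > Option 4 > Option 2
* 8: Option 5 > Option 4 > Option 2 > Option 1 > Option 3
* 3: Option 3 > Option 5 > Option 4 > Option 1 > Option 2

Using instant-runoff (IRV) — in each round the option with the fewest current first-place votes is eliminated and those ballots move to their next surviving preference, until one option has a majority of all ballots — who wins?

Option 5

Round 1: Option 1 2, Option 2 9, Option 3 3, Option 4 0, Option 5 8. Option 4 eliminated.
Round 2: Option 1 2, Option 2 9, Option 3 3, Option 5 8. Option 1 eliminated.
Round 3: Option 2 9, Option 3 3, Option 5 10. Option 3 eliminated.
Round 4: Option 2 9, Option 5 13. Option 5 has a majority (≥12).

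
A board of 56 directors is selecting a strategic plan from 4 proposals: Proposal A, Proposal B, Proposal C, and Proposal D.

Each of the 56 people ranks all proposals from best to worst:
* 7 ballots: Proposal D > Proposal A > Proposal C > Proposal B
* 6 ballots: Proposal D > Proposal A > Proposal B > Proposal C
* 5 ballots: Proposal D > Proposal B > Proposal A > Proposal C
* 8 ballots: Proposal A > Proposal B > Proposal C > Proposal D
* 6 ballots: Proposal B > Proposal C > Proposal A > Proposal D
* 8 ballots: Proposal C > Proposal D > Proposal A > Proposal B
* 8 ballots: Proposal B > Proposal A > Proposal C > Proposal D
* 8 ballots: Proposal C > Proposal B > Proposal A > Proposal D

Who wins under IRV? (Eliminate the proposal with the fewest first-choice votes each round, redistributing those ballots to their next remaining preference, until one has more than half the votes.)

Proposal B

Round 1: Proposal A 8, Proposal B 14, Proposal C 16, Proposal D 18. Proposal A eliminated.
Round 2: Proposal B 22, Proposal C 16, Proposal D 18. Proposal C eliminated.
Round 3: Proposal B 30, Proposal D 26. Proposal B has a majority (≥29).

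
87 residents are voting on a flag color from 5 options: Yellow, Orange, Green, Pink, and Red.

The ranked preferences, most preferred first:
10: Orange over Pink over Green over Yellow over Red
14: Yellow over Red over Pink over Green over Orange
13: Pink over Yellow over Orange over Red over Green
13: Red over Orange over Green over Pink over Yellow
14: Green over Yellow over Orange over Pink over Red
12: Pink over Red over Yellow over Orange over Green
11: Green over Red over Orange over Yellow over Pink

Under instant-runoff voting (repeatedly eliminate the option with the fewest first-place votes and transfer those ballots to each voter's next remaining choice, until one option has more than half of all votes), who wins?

Pink

Round 1: Yellow 14, Orange 10, Green 25, Pink 25, Red 13. Orange eliminated.
Round 2: Yellow 14, Green 25, Pink 35, Red 13. Red eliminated.
Round 3: Yellow 14, Green 38, Pink 35. Yellow eliminated.
Round 4: Green 38, Pink 49. Pink has a majority (≥44).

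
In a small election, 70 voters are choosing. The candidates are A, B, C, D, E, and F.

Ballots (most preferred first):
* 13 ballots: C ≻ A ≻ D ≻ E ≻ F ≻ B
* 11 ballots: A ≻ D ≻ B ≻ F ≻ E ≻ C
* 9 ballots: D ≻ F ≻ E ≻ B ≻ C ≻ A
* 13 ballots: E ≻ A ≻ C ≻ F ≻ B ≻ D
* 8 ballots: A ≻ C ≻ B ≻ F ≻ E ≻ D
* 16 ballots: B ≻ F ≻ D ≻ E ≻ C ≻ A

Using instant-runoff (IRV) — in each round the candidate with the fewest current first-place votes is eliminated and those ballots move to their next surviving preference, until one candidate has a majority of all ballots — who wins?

E

Round 1: A 19, B 16, C 13, D 9, E 13, F 0. F eliminated.
Round 2: A 19, B 16, C 13, D 9, E 13. D eliminated.
Round 3: A 19, B 16, C 13, E 22. C eliminated.
Round 4: A 32, B 16, E 22. B eliminated.
Round 5: A 32, E 38. E has a majority (≥36).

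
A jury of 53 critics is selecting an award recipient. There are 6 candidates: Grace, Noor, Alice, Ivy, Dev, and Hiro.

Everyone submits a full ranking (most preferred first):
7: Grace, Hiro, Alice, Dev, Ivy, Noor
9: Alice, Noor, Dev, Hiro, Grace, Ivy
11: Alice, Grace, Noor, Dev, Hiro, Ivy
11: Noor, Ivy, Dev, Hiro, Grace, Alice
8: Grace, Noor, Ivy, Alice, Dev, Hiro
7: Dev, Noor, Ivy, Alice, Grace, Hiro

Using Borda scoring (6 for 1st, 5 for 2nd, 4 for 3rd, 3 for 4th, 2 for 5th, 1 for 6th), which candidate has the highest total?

Noor

Grace: 7×6 + 9×2 + 11×5 + 11×2 + 8×6 + 7×2 = 199
Noor: 7×1 + 9×5 + 11×4 + 11×6 + 8×5 + 7×5 = 237
Alice: 7×4 + 9×6 + 11×6 + 11×1 + 8×3 + 7×3 = 204
Ivy: 7×2 + 9×1 + 11×1 + 11×5 + 8×4 + 7×4 = 149
Dev: 7×3 + 9×4 + 11×3 + 11×4 + 8×2 + 7×6 = 192
Hiro: 7×5 + 9×3 + 11×2 + 11×3 + 8×1 + 7×1 = 132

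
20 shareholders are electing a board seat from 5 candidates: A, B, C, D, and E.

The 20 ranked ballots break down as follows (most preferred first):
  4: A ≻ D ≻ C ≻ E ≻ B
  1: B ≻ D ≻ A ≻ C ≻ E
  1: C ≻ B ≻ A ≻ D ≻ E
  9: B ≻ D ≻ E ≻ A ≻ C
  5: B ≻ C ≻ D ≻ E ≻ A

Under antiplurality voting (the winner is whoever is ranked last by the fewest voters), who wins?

D

Last-place votes: A 5, B 4, C 9, D 0, E 2.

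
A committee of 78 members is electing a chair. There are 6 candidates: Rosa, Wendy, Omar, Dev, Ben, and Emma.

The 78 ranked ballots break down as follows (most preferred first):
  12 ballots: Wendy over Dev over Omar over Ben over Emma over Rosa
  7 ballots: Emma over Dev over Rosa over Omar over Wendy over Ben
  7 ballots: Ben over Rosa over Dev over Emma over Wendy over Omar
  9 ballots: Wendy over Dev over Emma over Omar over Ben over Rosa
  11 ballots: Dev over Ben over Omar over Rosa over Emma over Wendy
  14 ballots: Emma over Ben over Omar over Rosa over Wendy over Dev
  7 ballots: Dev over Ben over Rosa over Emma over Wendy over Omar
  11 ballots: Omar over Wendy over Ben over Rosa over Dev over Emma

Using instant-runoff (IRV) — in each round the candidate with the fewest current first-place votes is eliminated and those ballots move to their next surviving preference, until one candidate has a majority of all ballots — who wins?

Wendy

Round 1: Rosa 0, Wendy 21, Omar 11, Dev 18, Ben 7, Emma 21. Rosa eliminated.
Round 2: Wendy 21, Omar 11, Dev 18, Ben 7, Emma 21. Ben eliminated.
Round 3: Wendy 21, Omar 11, Dev 25, Emma 21. Omar eliminated.
Round 4: Wendy 32, Dev 25, Emma 21. Emma eliminated.
Round 5: Wendy 46, Dev 32. Wendy has a majority (≥40).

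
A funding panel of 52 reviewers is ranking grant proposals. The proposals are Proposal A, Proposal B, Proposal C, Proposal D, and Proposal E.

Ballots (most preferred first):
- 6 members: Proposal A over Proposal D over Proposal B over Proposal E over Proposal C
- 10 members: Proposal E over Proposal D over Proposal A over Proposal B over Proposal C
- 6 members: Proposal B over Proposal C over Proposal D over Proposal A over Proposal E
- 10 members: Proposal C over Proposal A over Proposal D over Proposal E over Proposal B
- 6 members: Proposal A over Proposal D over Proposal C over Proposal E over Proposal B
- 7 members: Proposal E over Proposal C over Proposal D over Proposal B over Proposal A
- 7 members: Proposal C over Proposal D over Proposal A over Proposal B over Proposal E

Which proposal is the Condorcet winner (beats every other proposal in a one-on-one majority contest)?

Proposal C

Proposal C vs Proposal A: 30–22
Proposal C vs Proposal B: 30–22
Proposal C vs Proposal D: 30–22
Proposal C vs Proposal E: 29–23
Proposal C beats every other proposal.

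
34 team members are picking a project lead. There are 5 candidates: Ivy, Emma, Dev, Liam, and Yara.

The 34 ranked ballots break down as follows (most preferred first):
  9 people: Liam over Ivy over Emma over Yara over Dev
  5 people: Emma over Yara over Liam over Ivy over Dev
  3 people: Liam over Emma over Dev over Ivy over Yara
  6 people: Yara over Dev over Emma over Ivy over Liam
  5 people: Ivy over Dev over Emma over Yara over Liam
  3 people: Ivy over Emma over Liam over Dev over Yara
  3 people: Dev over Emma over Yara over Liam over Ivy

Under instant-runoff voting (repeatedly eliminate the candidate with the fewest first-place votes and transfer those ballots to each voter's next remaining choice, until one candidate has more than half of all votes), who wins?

Emma

Round 1: Ivy 8, Emma 5, Dev 3, Liam 12, Yara 6. Dev eliminated.
Round 2: Ivy 8, Emma 8, Liam 12, Yara 6. Yara eliminated.
Round 3: Ivy 8, Emma 14, Liam 12. Ivy eliminated.
Round 4: Emma 22, Liam 12. Emma has a majority (≥18).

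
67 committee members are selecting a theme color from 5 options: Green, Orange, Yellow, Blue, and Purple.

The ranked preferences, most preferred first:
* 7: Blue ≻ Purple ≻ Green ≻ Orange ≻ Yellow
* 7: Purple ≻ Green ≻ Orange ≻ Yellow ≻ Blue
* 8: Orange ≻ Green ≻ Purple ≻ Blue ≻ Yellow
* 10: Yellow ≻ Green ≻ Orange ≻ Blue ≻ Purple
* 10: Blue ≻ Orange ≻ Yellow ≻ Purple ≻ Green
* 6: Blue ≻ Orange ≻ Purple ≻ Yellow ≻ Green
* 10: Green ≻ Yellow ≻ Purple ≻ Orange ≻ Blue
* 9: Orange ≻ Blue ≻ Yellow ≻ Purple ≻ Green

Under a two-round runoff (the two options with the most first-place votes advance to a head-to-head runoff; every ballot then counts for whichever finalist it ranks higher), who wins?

Orange

Round 1 first-place votes: Green 10, Orange 17, Yellow 10, Blue 23, Purple 7. Blue and Orange advance.
Runoff: Blue is ranked above Orange on 23 ballots, Orange above Blue on 44.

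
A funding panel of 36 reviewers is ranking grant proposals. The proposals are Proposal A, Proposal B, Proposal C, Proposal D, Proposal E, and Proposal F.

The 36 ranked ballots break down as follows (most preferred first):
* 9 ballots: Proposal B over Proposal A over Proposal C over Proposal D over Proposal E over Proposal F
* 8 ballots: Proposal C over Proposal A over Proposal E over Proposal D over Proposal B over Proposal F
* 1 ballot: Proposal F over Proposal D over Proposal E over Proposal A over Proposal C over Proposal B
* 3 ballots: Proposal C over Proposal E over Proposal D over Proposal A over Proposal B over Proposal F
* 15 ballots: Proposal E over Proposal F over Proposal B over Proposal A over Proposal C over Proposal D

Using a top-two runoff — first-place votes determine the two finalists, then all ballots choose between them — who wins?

Round 1 first-place votes: Proposal A 0, Proposal B 9, Proposal C 11, Proposal D 0, Proposal E 15, Proposal F 1. Proposal E and Proposal C advance.
Runoff: Proposal E is ranked above Proposal C on 16 ballots, Proposal C above Proposal E on 20.

Proposal C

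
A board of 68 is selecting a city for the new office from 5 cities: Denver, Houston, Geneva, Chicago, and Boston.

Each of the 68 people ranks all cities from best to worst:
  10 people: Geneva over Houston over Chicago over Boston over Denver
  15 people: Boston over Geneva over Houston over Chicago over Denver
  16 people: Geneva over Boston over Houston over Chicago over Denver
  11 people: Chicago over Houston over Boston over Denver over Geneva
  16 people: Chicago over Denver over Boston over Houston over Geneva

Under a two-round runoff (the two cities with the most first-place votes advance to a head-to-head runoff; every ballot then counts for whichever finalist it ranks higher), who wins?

Round 1 first-place votes: Denver 0, Houston 0, Geneva 26, Chicago 27, Boston 15. Chicago and Geneva advance.
Runoff: Chicago is ranked above Geneva on 27 ballots, Geneva above Chicago on 41.

Geneva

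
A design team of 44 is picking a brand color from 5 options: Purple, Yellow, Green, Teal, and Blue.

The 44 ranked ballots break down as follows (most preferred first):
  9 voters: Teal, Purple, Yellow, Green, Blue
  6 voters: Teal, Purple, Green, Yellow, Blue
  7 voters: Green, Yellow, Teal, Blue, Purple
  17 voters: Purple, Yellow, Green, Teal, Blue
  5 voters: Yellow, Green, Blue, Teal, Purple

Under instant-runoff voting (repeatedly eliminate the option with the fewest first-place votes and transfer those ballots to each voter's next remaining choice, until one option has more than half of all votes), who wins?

Teal

Round 1: Purple 17, Yellow 5, Green 7, Teal 15, Blue 0. Blue eliminated.
Round 2: Purple 17, Yellow 5, Green 7, Teal 15. Yellow eliminated.
Round 3: Purple 17, Green 12, Teal 15. Green eliminated.
Round 4: Purple 17, Teal 27. Teal has a majority (≥23).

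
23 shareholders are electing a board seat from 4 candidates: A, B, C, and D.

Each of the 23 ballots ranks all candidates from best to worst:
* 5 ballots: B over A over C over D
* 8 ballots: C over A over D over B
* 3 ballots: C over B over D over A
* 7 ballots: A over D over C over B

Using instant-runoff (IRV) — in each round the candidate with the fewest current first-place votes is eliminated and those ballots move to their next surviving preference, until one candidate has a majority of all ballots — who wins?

A

Round 1: A 7, B 5, C 11, D 0. D eliminated.
Round 2: A 7, B 5, C 11. B eliminated.
Round 3: A 12, C 11. A has a majority (≥12).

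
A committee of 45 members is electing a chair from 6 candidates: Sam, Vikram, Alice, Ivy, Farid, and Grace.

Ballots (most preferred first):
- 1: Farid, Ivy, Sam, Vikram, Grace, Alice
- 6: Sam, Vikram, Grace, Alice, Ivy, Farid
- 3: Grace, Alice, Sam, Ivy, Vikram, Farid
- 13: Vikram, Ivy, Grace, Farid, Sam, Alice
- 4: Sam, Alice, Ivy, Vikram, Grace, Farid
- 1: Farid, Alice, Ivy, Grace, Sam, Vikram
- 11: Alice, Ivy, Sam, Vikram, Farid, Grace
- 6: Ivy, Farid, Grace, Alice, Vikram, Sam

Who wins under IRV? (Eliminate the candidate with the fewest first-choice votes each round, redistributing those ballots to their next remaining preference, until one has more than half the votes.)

Alice

Round 1: Sam 10, Vikram 13, Alice 11, Ivy 6, Farid 2, Grace 3. Farid eliminated.
Round 2: Sam 10, Vikram 13, Alice 12, Ivy 7, Grace 3. Grace eliminated.
Round 3: Sam 10, Vikram 13, Alice 15, Ivy 7. Ivy eliminated.
Round 4: Sam 11, Vikram 13, Alice 21. Sam eliminated.
Round 5: Vikram 20, Alice 25. Alice has a majority (≥23).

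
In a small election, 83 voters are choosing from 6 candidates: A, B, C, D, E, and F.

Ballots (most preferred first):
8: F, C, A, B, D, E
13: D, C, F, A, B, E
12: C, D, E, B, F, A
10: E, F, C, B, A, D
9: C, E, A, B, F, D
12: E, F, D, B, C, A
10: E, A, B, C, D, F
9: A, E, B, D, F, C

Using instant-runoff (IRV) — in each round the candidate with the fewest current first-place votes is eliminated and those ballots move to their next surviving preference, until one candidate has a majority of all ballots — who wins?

Round 1: A 9, B 0, C 21, D 13, E 32, F 8. B eliminated.
Round 2: A 9, C 21, D 13, E 32, F 8. F eliminated.
Round 3: A 9, C 29, D 13, E 32. A eliminated.
Round 4: C 29, D 13, E 41. D eliminated.
Round 5: C 42, E 41. C has a majority (≥42).

C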